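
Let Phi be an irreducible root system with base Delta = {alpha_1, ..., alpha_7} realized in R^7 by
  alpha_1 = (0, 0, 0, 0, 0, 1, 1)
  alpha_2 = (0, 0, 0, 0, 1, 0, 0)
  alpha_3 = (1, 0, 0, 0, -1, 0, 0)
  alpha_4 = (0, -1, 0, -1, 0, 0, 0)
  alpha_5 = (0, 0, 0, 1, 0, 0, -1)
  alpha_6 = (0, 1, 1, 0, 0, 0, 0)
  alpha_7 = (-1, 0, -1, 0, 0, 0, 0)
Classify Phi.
Compute the Cartan integers a_ij = 2(alpha_i, alpha_j)/(alpha_j, alpha_j); the resulting 7x7 Cartan matrix is
[[2, 0, 0, 0, -1, 0, 0], [0, 2, -1, 0, 0, 0, 0], [0, -2, 2, 0, 0, 0, -1], [0, 0, 0, 2, -1, -1, 0], [-1, 0, 0, -1, 2, 0, 0], [0, 0, 0, -1, 0, 2, -1], [0, 0, -1, 0, 0, -1, 2]].
The roots have two lengths (squared-length ratio 2:1); the short ones are alpha_{2}. The associated Dynkin diagram is a chain of 7 nodes with a double edge at one end; the terminal node there is the unique short simple root (B_7), so the type is B_7 (the algebra so(15)).

type B_7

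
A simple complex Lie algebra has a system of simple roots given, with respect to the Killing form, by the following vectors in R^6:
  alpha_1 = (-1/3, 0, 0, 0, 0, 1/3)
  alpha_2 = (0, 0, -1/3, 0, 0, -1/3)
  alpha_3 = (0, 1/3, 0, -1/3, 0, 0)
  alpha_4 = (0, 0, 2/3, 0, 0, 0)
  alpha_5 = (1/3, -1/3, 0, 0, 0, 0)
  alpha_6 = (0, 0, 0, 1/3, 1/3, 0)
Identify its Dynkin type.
C6

Compute the Cartan integers a_ij = 2(alpha_i, alpha_j)/(alpha_j, alpha_j); the resulting 6x6 Cartan matrix is
[[2, -1, 0, 0, -1, 0], [-1, 2, 0, -1, 0, 0], [0, 0, 2, 0, -1, -1], [0, -2, 0, 2, 0, 0], [-1, 0, -1, 0, 2, 0], [0, 0, -1, 0, 0, 2]].
The roots have two lengths (squared-length ratio 2:1); the short ones are alpha_{1,2,3,5,6}. The associated Dynkin diagram is a chain of 6 nodes with a double edge at one end; the terminal node there is the unique long simple root (C_6), so the type is C_6 (the algebra sp(12)).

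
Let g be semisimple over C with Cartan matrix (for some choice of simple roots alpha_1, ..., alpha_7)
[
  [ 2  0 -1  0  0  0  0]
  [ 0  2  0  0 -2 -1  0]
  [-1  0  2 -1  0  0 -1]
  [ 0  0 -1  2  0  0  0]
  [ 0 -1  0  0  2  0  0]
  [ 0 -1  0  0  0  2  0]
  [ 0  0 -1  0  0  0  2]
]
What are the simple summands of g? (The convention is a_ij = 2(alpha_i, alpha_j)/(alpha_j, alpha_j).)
The diagram associated to this matrix has two connected components: the simple roots {alpha_2, alpha_5, alpha_6} form a chain of 3 nodes with a double edge at one end; the terminal node there is the unique short simple root (B_3), and {alpha_1, alpha_3, alpha_4, alpha_7} form a chain of 2 nodes with a fork of two nodes at one end (D_4). A semisimple Lie algebra decomposes uniquely as the direct sum of simple ideals, one per connected component of its Dynkin diagram, so g ≅ B_3 ⊕ D_4 (dimension 21 + 28 = 49).

type B_3 + type D_4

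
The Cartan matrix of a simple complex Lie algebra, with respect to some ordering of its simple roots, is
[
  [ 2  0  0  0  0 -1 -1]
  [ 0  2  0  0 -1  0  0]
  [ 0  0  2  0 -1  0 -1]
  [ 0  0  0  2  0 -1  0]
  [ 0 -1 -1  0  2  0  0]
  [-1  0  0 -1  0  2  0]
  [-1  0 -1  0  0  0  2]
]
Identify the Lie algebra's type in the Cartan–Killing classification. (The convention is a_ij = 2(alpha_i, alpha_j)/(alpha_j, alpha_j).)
The matrix has rank 7 with 2's on the diagonal. Reading the off-diagonal entries as Dynkin edges (a single edge where a_ij = a_ji = -1; a double or triple edge where a_ij * a_ji = 2 or 3), the diagram is a chain of 7 nodes with single edges (A_7). One simple-root ordering that puts it in standard form is (alpha_4, alpha_6, alpha_1, alpha_7, alpha_3, alpha_5, alpha_2). So the algebra is type A_7, i.e. sl(8).

type A_7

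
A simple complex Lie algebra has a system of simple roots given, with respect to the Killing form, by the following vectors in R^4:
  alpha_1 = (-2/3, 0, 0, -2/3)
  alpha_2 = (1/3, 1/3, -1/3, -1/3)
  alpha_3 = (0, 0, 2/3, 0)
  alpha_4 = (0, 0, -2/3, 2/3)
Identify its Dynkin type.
F_4

Compute the Cartan integers a_ij = 2(alpha_i, alpha_j)/(alpha_j, alpha_j); the resulting 4x4 Cartan matrix is
[[2, 0, 0, -1], [0, 2, -1, 0], [0, -1, 2, -1], [-1, 0, -2, 2]].
The roots have two lengths (squared-length ratio 2:1); the short ones are alpha_{2,3}. The associated Dynkin diagram is a chain of 4 nodes with a double edge between the middle two (F_4), so the type is F_4.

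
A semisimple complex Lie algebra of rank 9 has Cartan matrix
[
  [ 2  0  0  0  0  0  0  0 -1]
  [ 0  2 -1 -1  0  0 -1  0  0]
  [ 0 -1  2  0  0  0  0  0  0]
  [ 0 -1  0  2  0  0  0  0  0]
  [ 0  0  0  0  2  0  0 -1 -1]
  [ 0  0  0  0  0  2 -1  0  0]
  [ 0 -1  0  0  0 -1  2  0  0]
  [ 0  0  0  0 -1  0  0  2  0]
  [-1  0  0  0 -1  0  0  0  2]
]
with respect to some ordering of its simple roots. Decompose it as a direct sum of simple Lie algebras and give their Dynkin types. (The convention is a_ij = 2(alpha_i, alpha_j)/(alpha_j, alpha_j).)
The diagram associated to this matrix has two connected components: the simple roots {alpha_1, alpha_5, alpha_8, alpha_9} form a chain of 4 nodes with single edges (A_4), and {alpha_2, alpha_3, alpha_4, alpha_6, alpha_7} form a chain of 3 nodes with a fork of two nodes at one end (D_5). A semisimple Lie algebra decomposes uniquely as the direct sum of simple ideals, one per connected component of its Dynkin diagram, so g ≅ A_4 ⊕ D_5 (dimension 24 + 45 = 69).

A_4 (sl(5)) + D_5 (so(10))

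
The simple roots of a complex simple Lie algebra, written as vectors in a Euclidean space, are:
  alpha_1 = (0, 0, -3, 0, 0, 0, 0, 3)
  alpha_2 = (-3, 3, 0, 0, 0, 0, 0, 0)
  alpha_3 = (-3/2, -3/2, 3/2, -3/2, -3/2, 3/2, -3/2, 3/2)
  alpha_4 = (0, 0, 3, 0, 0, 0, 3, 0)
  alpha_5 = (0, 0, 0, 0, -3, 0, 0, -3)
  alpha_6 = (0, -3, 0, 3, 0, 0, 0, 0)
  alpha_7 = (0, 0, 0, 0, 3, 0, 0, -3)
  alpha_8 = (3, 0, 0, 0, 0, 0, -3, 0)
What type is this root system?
Compute the Cartan integers a_ij = 2(alpha_i, alpha_j)/(alpha_j, alpha_j); the resulting 8x8 Cartan matrix is
[[2, 0, 0, -1, -1, 0, -1, 0], [0, 2, 0, 0, 0, -1, 0, -1], [0, 0, 2, 0, 0, 0, -1, 0], [-1, 0, 0, 2, 0, 0, 0, -1], [-1, 0, 0, 0, 2, 0, 0, 0], [0, -1, 0, 0, 0, 2, 0, 0], [-1, 0, -1, 0, 0, 0, 2, 0], [0, -1, 0, -1, 0, 0, 0, 2]].
All simple roots have the same length, so the diagram is simply laced. The associated Dynkin diagram is a chain of 7 nodes with one extra node attached to the third node from one end (E_8), so the type is E_8.

E_8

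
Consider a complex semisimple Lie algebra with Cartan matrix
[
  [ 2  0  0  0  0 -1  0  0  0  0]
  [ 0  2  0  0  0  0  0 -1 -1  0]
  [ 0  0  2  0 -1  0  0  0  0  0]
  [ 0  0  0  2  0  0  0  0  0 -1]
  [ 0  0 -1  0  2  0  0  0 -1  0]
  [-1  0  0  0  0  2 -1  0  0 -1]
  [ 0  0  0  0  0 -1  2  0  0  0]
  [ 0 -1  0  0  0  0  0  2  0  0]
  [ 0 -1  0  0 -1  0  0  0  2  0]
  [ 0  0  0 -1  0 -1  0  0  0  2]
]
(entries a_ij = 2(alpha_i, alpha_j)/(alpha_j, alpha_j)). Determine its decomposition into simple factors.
A_5 ⊕ D_5

The diagram associated to this matrix has two connected components: the simple roots {alpha_2, alpha_3, alpha_5, alpha_8, alpha_9} form a chain of 5 nodes with single edges (A_5), and {alpha_1, alpha_4, alpha_6, alpha_7, alpha_10} form a chain of 3 nodes with a fork of two nodes at one end (D_5). A semisimple Lie algebra decomposes uniquely as the direct sum of simple ideals, one per connected component of its Dynkin diagram, so g ≅ A_5 ⊕ D_5 (dimension 35 + 45 = 80).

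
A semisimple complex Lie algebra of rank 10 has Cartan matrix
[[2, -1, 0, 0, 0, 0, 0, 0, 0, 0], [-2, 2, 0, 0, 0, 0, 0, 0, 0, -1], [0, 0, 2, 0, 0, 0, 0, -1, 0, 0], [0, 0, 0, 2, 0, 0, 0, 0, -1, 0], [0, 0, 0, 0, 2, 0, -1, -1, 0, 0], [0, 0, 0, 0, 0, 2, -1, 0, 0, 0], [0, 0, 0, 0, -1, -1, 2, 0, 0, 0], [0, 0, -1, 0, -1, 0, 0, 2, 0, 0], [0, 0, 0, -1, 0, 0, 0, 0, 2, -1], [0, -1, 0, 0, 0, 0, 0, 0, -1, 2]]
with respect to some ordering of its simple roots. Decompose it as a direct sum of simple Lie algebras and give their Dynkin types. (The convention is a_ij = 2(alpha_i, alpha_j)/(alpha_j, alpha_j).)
The diagram associated to this matrix has two connected components: the simple roots {alpha_3, alpha_5, alpha_6, alpha_7, alpha_8} form a chain of 5 nodes with single edges (A_5), and {alpha_1, alpha_2, alpha_4, alpha_9, alpha_10} form a chain of 5 nodes with a double edge at one end; the terminal node there is the unique short simple root (B_5). A semisimple Lie algebra decomposes uniquely as the direct sum of simple ideals, one per connected component of its Dynkin diagram, so g ≅ A_5 ⊕ B_5 (dimension 35 + 55 = 90).

A5 + B5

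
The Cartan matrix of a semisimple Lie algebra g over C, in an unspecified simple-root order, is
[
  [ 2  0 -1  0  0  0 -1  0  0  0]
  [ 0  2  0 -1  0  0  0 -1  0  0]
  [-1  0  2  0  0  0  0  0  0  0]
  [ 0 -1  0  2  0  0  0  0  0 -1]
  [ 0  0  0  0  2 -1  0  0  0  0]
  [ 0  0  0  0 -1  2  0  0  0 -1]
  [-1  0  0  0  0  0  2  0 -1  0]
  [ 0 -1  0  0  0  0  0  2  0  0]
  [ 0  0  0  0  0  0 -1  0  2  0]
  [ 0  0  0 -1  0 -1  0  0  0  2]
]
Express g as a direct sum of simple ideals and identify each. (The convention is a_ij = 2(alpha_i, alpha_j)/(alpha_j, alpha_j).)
The diagram associated to this matrix has two connected components: the simple roots {alpha_1, alpha_3, alpha_7, alpha_9} form a chain of 4 nodes with single edges (A_4), and {alpha_2, alpha_4, alpha_5, alpha_6, alpha_8, alpha_10} form a chain of 6 nodes with single edges (A_6). A semisimple Lie algebra decomposes uniquely as the direct sum of simple ideals, one per connected component of its Dynkin diagram, so g ≅ A_4 ⊕ A_6 (dimension 24 + 48 = 72).

A4 ⊕ A6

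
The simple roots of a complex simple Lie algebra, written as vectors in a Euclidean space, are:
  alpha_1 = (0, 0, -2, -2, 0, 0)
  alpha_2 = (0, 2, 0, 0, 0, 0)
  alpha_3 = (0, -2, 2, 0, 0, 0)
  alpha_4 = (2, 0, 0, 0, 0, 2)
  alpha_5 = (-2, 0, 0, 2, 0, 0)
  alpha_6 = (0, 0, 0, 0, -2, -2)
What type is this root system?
B_6

Compute the Cartan integers a_ij = 2(alpha_i, alpha_j)/(alpha_j, alpha_j); the resulting 6x6 Cartan matrix is
[[2, 0, -1, 0, -1, 0], [0, 2, -1, 0, 0, 0], [-1, -2, 2, 0, 0, 0], [0, 0, 0, 2, -1, -1], [-1, 0, 0, -1, 2, 0], [0, 0, 0, -1, 0, 2]].
The roots have two lengths (squared-length ratio 2:1); the short ones are alpha_{2}. The associated Dynkin diagram is a chain of 6 nodes with a double edge at one end; the terminal node there is the unique short simple root (B_6), so the type is B_6 (the algebra so(13)).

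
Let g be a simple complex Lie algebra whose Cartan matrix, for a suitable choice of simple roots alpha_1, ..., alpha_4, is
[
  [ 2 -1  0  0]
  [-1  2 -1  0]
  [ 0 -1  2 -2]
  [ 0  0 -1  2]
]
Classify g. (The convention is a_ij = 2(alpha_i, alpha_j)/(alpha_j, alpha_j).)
type B_4

The matrix has rank 4 with 2's on the diagonal. Reading the off-diagonal entries as Dynkin edges (a single edge where a_ij = a_ji = -1; a double or triple edge where a_ij * a_ji = 2 or 3), the diagram is a chain of 4 nodes with a double edge at one end; the terminal node there is the unique short simple root (B_4). One simple-root ordering that puts it in standard form is (alpha_1, alpha_2, alpha_3, alpha_4). So the algebra is type B_4, i.e. so(9).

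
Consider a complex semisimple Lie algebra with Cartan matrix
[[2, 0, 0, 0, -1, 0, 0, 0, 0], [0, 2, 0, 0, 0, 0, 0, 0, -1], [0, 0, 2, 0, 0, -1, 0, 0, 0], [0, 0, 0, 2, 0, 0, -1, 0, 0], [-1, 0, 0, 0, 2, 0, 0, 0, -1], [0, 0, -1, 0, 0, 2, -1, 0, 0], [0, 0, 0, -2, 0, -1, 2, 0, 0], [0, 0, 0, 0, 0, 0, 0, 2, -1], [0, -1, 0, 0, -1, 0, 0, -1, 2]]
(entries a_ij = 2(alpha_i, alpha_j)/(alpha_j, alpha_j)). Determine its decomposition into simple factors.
type B_4 + type D_5

The diagram associated to this matrix has two connected components: the simple roots {alpha_3, alpha_4, alpha_6, alpha_7} form a chain of 4 nodes with a double edge at one end; the terminal node there is the unique short simple root (B_4), and {alpha_1, alpha_2, alpha_5, alpha_8, alpha_9} form a chain of 3 nodes with a fork of two nodes at one end (D_5). A semisimple Lie algebra decomposes uniquely as the direct sum of simple ideals, one per connected component of its Dynkin diagram, so g ≅ B_4 ⊕ D_5 (dimension 36 + 45 = 81).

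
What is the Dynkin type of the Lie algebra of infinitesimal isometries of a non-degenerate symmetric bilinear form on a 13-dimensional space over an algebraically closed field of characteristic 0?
This is so(13) with 13 odd, which has dimension 13(13-1)/2 = 78 and rank (13-1)/2 = 6. In the classification of classical Lie algebras, the orthogonal algebra so(2n+1) in an odd number of variables has type B_n; here n = 6, so the Dynkin diagram is a chain of 6 nodes with a double edge at one end; the terminal node there is the unique short simple root (B_6). Hence the type is B_6.

B_6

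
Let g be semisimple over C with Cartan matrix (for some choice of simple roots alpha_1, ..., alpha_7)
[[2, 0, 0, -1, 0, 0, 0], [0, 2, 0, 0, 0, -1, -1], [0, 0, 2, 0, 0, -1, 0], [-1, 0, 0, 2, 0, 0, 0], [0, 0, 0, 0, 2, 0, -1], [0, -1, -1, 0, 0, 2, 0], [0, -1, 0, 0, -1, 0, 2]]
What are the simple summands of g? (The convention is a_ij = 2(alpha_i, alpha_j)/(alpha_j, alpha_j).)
A_2 ⊕ A_5

The diagram associated to this matrix has two connected components: the simple roots {alpha_1, alpha_4} form a chain of 2 nodes with single edges (A_2), and {alpha_2, alpha_3, alpha_5, alpha_6, alpha_7} form a chain of 5 nodes with single edges (A_5). A semisimple Lie algebra decomposes uniquely as the direct sum of simple ideals, one per connected component of its Dynkin diagram, so g ≅ A_2 ⊕ A_5 (dimension 8 + 35 = 43).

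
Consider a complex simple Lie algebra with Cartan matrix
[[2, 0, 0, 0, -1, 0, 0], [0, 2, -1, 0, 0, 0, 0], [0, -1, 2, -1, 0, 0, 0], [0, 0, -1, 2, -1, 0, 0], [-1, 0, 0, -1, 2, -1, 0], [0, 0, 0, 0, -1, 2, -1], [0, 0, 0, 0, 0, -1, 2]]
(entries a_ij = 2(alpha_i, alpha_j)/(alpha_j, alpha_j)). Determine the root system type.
The matrix has rank 7 with 2's on the diagonal. Reading the off-diagonal entries as Dynkin edges (a single edge where a_ij = a_ji = -1; a double or triple edge where a_ij * a_ji = 2 or 3), the diagram is a chain of 6 nodes with one extra node attached to the third node from one end (E_7). One simple-root ordering that puts it in standard form is (alpha_7, alpha_1, alpha_6, alpha_5, alpha_4, alpha_3, alpha_2). So the algebra is type E_7.

type E_7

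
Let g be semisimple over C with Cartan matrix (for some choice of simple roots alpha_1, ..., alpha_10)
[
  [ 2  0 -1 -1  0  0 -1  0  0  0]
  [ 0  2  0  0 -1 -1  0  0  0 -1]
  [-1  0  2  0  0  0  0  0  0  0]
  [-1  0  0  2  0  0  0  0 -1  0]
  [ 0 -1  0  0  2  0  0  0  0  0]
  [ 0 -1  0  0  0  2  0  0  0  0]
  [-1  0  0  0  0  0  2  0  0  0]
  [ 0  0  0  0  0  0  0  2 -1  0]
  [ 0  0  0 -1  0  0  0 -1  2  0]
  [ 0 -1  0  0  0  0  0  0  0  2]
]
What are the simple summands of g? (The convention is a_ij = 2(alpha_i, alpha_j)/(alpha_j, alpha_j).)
D_4 ⊕ D_6

The diagram associated to this matrix has two connected components: the simple roots {alpha_2, alpha_5, alpha_6, alpha_10} form a chain of 2 nodes with a fork of two nodes at one end (D_4), and {alpha_1, alpha_3, alpha_4, alpha_7, alpha_8, alpha_9} form a chain of 4 nodes with a fork of two nodes at one end (D_6). A semisimple Lie algebra decomposes uniquely as the direct sum of simple ideals, one per connected component of its Dynkin diagram, so g ≅ D_4 ⊕ D_6 (dimension 28 + 66 = 94).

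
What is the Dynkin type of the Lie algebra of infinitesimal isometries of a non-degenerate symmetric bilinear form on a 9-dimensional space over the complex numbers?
B_4

This is so(9) with 9 odd, which has dimension 9(9-1)/2 = 36 and rank (9-1)/2 = 4. In the classification of classical Lie algebras, the orthogonal algebra so(2n+1) in an odd number of variables has type B_n; here n = 4, so the Dynkin diagram is a chain of 4 nodes with a double edge at one end; the terminal node there is the unique short simple root (B_4). Hence the type is B_4.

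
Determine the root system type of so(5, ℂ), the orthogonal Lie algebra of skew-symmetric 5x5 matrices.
B_2 (so(5))

This is so(5) with 5 odd, which has dimension 5(5-1)/2 = 10 and rank (5-1)/2 = 2. In the classification of classical Lie algebras, the orthogonal algebra so(2n+1) in an odd number of variables has type B_n; here n = 2, so the Dynkin diagram is a chain of 2 nodes with a double edge at one end; the terminal node there is the unique short simple root (B_2). Hence the type is B_2.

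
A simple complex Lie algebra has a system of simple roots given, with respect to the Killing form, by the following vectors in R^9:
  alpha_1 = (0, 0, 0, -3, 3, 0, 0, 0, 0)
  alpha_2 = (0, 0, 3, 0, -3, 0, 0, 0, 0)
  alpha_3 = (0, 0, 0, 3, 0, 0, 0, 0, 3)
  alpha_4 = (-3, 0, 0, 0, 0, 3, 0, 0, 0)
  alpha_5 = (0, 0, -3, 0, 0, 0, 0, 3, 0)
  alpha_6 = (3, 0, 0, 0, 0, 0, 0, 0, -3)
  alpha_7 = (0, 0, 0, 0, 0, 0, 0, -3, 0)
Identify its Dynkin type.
B7

Compute the Cartan integers a_ij = 2(alpha_i, alpha_j)/(alpha_j, alpha_j); the resulting 7x7 Cartan matrix is
[[2, -1, -1, 0, 0, 0, 0], [-1, 2, 0, 0, -1, 0, 0], [-1, 0, 2, 0, 0, -1, 0], [0, 0, 0, 2, 0, -1, 0], [0, -1, 0, 0, 2, 0, -2], [0, 0, -1, -1, 0, 2, 0], [0, 0, 0, 0, -1, 0, 2]].
The roots have two lengths (squared-length ratio 2:1); the short ones are alpha_{7}. The associated Dynkin diagram is a chain of 7 nodes with a double edge at one end; the terminal node there is the unique short simple root (B_7), so the type is B_7 (the algebra so(15)).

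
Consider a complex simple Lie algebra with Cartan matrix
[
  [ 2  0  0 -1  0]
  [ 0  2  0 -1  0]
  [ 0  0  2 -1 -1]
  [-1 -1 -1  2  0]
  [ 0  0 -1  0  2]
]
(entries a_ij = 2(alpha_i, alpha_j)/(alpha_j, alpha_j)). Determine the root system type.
D_5 (so(10))

The matrix has rank 5 with 2's on the diagonal. Reading the off-diagonal entries as Dynkin edges (a single edge where a_ij = a_ji = -1; a double or triple edge where a_ij * a_ji = 2 or 3), the diagram is a chain of 3 nodes with a fork of two nodes at one end (D_5). One simple-root ordering that puts it in standard form is (alpha_5, alpha_3, alpha_4, alpha_2, alpha_1). So the algebra is type D_5, i.e. so(10).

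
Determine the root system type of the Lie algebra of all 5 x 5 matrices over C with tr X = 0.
A4

This is sl(5), which has dimension 5^2 - 1 = 24 and rank 5 - 1 = 4 (a Cartan subalgebra is the diagonal traceless matrices). In the classification of classical Lie algebras, the special linear algebra sl(n+1) has type A_n; here n = 4, so the Dynkin diagram is a chain of 4 nodes with single edges (A_4). Hence the type is A_4.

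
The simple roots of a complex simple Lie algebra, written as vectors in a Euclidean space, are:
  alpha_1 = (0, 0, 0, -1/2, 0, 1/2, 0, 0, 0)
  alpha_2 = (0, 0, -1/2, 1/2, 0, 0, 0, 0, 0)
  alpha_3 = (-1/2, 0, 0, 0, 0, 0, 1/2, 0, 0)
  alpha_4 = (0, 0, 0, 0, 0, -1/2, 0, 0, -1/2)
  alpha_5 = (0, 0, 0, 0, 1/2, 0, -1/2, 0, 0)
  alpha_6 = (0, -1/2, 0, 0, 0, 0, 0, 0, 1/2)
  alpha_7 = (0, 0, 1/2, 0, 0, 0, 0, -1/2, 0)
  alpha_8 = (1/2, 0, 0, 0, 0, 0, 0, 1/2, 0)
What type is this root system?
Compute the Cartan integers a_ij = 2(alpha_i, alpha_j)/(alpha_j, alpha_j); the resulting 8x8 Cartan matrix is
[[2, -1, 0, -1, 0, 0, 0, 0], [-1, 2, 0, 0, 0, 0, -1, 0], [0, 0, 2, 0, -1, 0, 0, -1], [-1, 0, 0, 2, 0, -1, 0, 0], [0, 0, -1, 0, 2, 0, 0, 0], [0, 0, 0, -1, 0, 2, 0, 0], [0, -1, 0, 0, 0, 0, 2, -1], [0, 0, -1, 0, 0, 0, -1, 2]].
All simple roots have the same length, so the diagram is simply laced. The associated Dynkin diagram is a chain of 8 nodes with single edges (A_8), so the type is A_8 (the algebra sl(9)).

A_8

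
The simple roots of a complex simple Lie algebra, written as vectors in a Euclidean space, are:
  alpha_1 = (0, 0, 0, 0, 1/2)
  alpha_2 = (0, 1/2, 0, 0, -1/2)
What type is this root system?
B_2

Compute the Cartan integers a_ij = 2(alpha_i, alpha_j)/(alpha_j, alpha_j); the resulting 2x2 Cartan matrix is
[[2, -1], [-2, 2]].
The roots have two lengths (squared-length ratio 2:1); the short ones are alpha_{1}. The associated Dynkin diagram is a chain of 2 nodes with a double edge at one end; the terminal node there is the unique short simple root (B_2), so the type is B_2 (the algebra so(5)).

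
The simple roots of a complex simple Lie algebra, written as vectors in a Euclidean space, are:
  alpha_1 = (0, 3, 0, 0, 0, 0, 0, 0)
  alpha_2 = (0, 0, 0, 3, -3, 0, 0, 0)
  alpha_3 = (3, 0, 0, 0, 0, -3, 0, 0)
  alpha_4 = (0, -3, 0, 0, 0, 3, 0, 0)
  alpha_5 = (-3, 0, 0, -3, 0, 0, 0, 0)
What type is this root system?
Compute the Cartan integers a_ij = 2(alpha_i, alpha_j)/(alpha_j, alpha_j); the resulting 5x5 Cartan matrix is
[[2, 0, 0, -1, 0], [0, 2, 0, 0, -1], [0, 0, 2, -1, -1], [-2, 0, -1, 2, 0], [0, -1, -1, 0, 2]].
The roots have two lengths (squared-length ratio 2:1); the short ones are alpha_{1}. The associated Dynkin diagram is a chain of 5 nodes with a double edge at one end; the terminal node there is the unique short simple root (B_5), so the type is B_5 (the algebra so(11)).

B_5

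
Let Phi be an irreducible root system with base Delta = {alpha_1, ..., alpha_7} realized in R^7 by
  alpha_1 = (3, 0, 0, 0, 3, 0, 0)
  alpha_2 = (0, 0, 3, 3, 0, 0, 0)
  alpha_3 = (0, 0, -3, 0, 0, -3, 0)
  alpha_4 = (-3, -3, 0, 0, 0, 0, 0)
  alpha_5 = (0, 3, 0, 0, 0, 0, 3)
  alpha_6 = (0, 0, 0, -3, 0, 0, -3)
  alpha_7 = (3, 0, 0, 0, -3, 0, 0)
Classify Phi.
D_7

Compute the Cartan integers a_ij = 2(alpha_i, alpha_j)/(alpha_j, alpha_j); the resulting 7x7 Cartan matrix is
[[2, 0, 0, -1, 0, 0, 0], [0, 2, -1, 0, 0, -1, 0], [0, -1, 2, 0, 0, 0, 0], [-1, 0, 0, 2, -1, 0, -1], [0, 0, 0, -1, 2, -1, 0], [0, -1, 0, 0, -1, 2, 0], [0, 0, 0, -1, 0, 0, 2]].
All simple roots have the same length, so the diagram is simply laced. The associated Dynkin diagram is a chain of 5 nodes with a fork of two nodes at one end (D_7), so the type is D_7 (the algebra so(14)).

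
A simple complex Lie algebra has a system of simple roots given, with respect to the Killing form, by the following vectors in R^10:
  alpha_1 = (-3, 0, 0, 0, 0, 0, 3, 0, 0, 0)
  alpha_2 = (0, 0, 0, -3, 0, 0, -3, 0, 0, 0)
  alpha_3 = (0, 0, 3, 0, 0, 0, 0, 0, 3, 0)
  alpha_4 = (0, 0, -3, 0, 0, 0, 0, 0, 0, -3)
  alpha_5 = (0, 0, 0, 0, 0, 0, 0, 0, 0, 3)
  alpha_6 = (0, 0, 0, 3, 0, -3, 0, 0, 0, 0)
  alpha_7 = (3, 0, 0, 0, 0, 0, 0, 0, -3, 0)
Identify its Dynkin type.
B_7 (so(15))

Compute the Cartan integers a_ij = 2(alpha_i, alpha_j)/(alpha_j, alpha_j); the resulting 7x7 Cartan matrix is
[[2, -1, 0, 0, 0, 0, -1], [-1, 2, 0, 0, 0, -1, 0], [0, 0, 2, -1, 0, 0, -1], [0, 0, -1, 2, -2, 0, 0], [0, 0, 0, -1, 2, 0, 0], [0, -1, 0, 0, 0, 2, 0], [-1, 0, -1, 0, 0, 0, 2]].
The roots have two lengths (squared-length ratio 2:1); the short ones are alpha_{5}. The associated Dynkin diagram is a chain of 7 nodes with a double edge at one end; the terminal node there is the unique short simple root (B_7), so the type is B_7 (the algebra so(15)).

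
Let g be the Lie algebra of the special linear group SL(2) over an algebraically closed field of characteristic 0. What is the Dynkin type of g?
This is sl(2), which has dimension 2^2 - 1 = 3 and rank 2 - 1 = 1 (a Cartan subalgebra is the diagonal traceless matrices). In the classification of classical Lie algebras, the special linear algebra sl(n+1) has type A_n; here n = 1, so the Dynkin diagram is a chain of 1 nodes with single edges (A_1). Hence the type is A_1.

A_1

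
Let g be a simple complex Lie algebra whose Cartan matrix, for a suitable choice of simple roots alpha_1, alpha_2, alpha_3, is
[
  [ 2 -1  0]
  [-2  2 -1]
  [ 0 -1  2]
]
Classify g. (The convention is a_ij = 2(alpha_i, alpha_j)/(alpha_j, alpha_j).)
B_3 (so(7))

The matrix has rank 3 with 2's on the diagonal. Reading the off-diagonal entries as Dynkin edges (a single edge where a_ij = a_ji = -1; a double or triple edge where a_ij * a_ji = 2 or 3), the diagram is a chain of 3 nodes with a double edge at one end; the terminal node there is the unique short simple root (B_3). One simple-root ordering that puts it in standard form is (alpha_3, alpha_2, alpha_1). So the algebra is type B_3, i.e. so(7).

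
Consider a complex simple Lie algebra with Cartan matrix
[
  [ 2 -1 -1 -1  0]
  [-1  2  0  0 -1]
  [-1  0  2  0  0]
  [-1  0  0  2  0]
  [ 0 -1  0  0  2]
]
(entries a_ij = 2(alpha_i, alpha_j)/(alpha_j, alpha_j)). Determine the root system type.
The matrix has rank 5 with 2's on the diagonal. Reading the off-diagonal entries as Dynkin edges (a single edge where a_ij = a_ji = -1; a double or triple edge where a_ij * a_ji = 2 or 3), the diagram is a chain of 3 nodes with a fork of two nodes at one end (D_5). One simple-root ordering that puts it in standard form is (alpha_5, alpha_2, alpha_1, alpha_4, alpha_3). So the algebra is type D_5, i.e. so(10).

type D_5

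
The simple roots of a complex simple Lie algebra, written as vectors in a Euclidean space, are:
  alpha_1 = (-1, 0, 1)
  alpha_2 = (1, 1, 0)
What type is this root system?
type A_2

Compute the Cartan integers a_ij = 2(alpha_i, alpha_j)/(alpha_j, alpha_j); the resulting 2x2 Cartan matrix is
[[2, -1], [-1, 2]].
All simple roots have the same length, so the diagram is simply laced. The associated Dynkin diagram is a chain of 2 nodes with single edges (A_2), so the type is A_2 (the algebra sl(3)).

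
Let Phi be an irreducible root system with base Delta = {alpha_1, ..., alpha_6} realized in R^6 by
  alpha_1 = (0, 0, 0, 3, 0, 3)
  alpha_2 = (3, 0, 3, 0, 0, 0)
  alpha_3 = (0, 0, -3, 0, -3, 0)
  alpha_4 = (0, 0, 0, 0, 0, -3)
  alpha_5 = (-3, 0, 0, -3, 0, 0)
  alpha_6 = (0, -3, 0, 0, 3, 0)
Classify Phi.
Compute the Cartan integers a_ij = 2(alpha_i, alpha_j)/(alpha_j, alpha_j); the resulting 6x6 Cartan matrix is
[[2, 0, 0, -2, -1, 0], [0, 2, -1, 0, -1, 0], [0, -1, 2, 0, 0, -1], [-1, 0, 0, 2, 0, 0], [-1, -1, 0, 0, 2, 0], [0, 0, -1, 0, 0, 2]].
The roots have two lengths (squared-length ratio 2:1); the short ones are alpha_{4}. The associated Dynkin diagram is a chain of 6 nodes with a double edge at one end; the terminal node there is the unique short simple root (B_6), so the type is B_6 (the algebra so(13)).

B_6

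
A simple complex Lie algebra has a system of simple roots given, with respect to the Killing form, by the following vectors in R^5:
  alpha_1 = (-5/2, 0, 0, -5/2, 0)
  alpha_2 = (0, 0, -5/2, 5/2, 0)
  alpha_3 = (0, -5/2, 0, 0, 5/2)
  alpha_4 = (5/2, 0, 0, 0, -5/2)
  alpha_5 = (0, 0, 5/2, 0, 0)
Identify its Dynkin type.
type B_5

Compute the Cartan integers a_ij = 2(alpha_i, alpha_j)/(alpha_j, alpha_j); the resulting 5x5 Cartan matrix is
[[2, -1, 0, -1, 0], [-1, 2, 0, 0, -2], [0, 0, 2, -1, 0], [-1, 0, -1, 2, 0], [0, -1, 0, 0, 2]].
The roots have two lengths (squared-length ratio 2:1); the short ones are alpha_{5}. The associated Dynkin diagram is a chain of 5 nodes with a double edge at one end; the terminal node there is the unique short simple root (B_5), so the type is B_5 (the algebra so(11)).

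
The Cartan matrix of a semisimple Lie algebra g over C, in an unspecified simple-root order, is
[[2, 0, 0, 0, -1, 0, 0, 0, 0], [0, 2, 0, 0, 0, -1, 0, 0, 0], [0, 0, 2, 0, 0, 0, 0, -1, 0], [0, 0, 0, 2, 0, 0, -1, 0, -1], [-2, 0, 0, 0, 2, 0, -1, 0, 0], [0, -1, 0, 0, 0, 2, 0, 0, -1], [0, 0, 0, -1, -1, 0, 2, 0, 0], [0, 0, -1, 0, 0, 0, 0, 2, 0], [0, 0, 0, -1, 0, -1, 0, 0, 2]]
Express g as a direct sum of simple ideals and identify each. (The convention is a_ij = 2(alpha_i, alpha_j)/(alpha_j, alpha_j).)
The diagram associated to this matrix has two connected components: the simple roots {alpha_3, alpha_8} form a chain of 2 nodes with single edges (A_2), and {alpha_1, alpha_2, alpha_4, alpha_5, alpha_6, alpha_7, alpha_9} form a chain of 7 nodes with a double edge at one end; the terminal node there is the unique short simple root (B_7). A semisimple Lie algebra decomposes uniquely as the direct sum of simple ideals, one per connected component of its Dynkin diagram, so g ≅ A_2 ⊕ B_7 (dimension 8 + 105 = 113).

A_2 (sl(3)) + B_7 (so(15))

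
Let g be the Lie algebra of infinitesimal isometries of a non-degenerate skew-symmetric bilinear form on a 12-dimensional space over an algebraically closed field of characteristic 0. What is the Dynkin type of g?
C_6

This is sp(12), which has dimension 12(12+1)/2 = 78 and rank 12/2 = 6. In the classification of classical Lie algebras, the symplectic algebra sp(2n) has type C_n; here n = 6, so the Dynkin diagram is a chain of 6 nodes with a double edge at one end; the terminal node there is the unique long simple root (C_6). Hence the type is C_6.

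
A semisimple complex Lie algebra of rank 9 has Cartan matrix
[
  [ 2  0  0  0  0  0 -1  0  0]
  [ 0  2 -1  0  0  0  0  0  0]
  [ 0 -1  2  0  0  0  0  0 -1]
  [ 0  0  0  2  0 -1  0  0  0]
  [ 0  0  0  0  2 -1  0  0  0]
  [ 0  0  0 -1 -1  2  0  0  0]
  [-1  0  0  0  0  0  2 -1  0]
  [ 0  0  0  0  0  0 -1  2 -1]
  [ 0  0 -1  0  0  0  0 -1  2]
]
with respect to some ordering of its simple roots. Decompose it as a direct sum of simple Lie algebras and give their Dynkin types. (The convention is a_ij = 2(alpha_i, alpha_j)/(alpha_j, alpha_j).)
The diagram associated to this matrix has two connected components: the simple roots {alpha_4, alpha_5, alpha_6} form a chain of 3 nodes with single edges (A_3), and {alpha_1, alpha_2, alpha_3, alpha_7, alpha_8, alpha_9} form a chain of 6 nodes with single edges (A_6). A semisimple Lie algebra decomposes uniquely as the direct sum of simple ideals, one per connected component of its Dynkin diagram, so g ≅ A_3 ⊕ A_6 (dimension 15 + 48 = 63).

A3 ⊕ A6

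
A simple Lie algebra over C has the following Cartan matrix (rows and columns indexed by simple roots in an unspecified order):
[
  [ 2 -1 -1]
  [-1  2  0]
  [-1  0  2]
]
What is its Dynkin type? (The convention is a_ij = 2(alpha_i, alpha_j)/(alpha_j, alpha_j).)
The matrix has rank 3 with 2's on the diagonal. Reading the off-diagonal entries as Dynkin edges (a single edge where a_ij = a_ji = -1; a double or triple edge where a_ij * a_ji = 2 or 3), the diagram is a chain of 3 nodes with single edges (A_3). One simple-root ordering that puts it in standard form is (alpha_3, alpha_1, alpha_2). So the algebra is type A_3, i.e. sl(4).

A_3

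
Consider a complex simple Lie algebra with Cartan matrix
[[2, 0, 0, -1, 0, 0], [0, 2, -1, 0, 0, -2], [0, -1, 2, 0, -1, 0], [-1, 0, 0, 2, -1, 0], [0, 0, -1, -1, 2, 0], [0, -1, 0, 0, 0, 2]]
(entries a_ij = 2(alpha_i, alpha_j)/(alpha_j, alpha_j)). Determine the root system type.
B_6

The matrix has rank 6 with 2's on the diagonal. Reading the off-diagonal entries as Dynkin edges (a single edge where a_ij = a_ji = -1; a double or triple edge where a_ij * a_ji = 2 or 3), the diagram is a chain of 6 nodes with a double edge at one end; the terminal node there is the unique short simple root (B_6). One simple-root ordering that puts it in standard form is (alpha_1, alpha_4, alpha_5, alpha_3, alpha_2, alpha_6). So the algebra is type B_6, i.e. so(13).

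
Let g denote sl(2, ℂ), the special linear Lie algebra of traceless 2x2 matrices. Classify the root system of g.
This is sl(2), which has dimension 2^2 - 1 = 3 and rank 2 - 1 = 1 (a Cartan subalgebra is the diagonal traceless matrices). In the classification of classical Lie algebras, the special linear algebra sl(n+1) has type A_n; here n = 1, so the Dynkin diagram is a chain of 1 nodes with single edges (A_1). Hence the type is A_1.

A1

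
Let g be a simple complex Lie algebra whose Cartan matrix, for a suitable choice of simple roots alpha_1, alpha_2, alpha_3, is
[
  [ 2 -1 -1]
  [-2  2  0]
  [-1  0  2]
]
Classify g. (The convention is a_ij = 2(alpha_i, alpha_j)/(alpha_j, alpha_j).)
The matrix has rank 3 with 2's on the diagonal. Reading the off-diagonal entries as Dynkin edges (a single edge where a_ij = a_ji = -1; a double or triple edge where a_ij * a_ji = 2 or 3), the diagram is a chain of 3 nodes with a double edge at one end; the terminal node there is the unique long simple root (C_3). One simple-root ordering that puts it in standard form is (alpha_3, alpha_1, alpha_2). So the algebra is type C_3, i.e. sp(6).

C_3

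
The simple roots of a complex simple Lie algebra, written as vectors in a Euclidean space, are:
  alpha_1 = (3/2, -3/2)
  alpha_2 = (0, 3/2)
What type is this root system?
Compute the Cartan integers a_ij = 2(alpha_i, alpha_j)/(alpha_j, alpha_j); the resulting 2x2 Cartan matrix is
[[2, -2], [-1, 2]].
The roots have two lengths (squared-length ratio 2:1); the short ones are alpha_{2}. The associated Dynkin diagram is a chain of 2 nodes with a double edge at one end; the terminal node there is the unique short simple root (B_2), so the type is B_2 (the algebra so(5)).

B_2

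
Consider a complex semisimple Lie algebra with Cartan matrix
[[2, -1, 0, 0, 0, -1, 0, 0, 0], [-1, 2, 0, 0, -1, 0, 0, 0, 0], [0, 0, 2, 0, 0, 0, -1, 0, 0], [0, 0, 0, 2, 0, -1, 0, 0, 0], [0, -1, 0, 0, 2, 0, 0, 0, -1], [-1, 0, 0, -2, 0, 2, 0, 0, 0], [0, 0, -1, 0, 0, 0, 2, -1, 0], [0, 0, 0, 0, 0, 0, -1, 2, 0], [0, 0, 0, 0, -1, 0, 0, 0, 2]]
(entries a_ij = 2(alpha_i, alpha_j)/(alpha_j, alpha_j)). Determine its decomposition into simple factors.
The diagram associated to this matrix has two connected components: the simple roots {alpha_3, alpha_7, alpha_8} form a chain of 3 nodes with single edges (A_3), and {alpha_1, alpha_2, alpha_4, alpha_5, alpha_6, alpha_9} form a chain of 6 nodes with a double edge at one end; the terminal node there is the unique short simple root (B_6). A semisimple Lie algebra decomposes uniquely as the direct sum of simple ideals, one per connected component of its Dynkin diagram, so g ≅ A_3 ⊕ B_6 (dimension 15 + 78 = 93).

type A_3 + type B_6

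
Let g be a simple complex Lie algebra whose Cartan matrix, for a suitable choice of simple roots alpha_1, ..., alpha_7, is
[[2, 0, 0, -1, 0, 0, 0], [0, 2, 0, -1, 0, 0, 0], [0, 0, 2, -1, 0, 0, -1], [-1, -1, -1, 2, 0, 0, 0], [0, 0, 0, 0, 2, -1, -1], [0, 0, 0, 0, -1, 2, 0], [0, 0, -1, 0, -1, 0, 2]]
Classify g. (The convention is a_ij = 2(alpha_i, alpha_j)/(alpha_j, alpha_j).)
The matrix has rank 7 with 2's on the diagonal. Reading the off-diagonal entries as Dynkin edges (a single edge where a_ij = a_ji = -1; a double or triple edge where a_ij * a_ji = 2 or 3), the diagram is a chain of 5 nodes with a fork of two nodes at one end (D_7). One simple-root ordering that puts it in standard form is (alpha_6, alpha_5, alpha_7, alpha_3, alpha_4, alpha_1, alpha_2). So the algebra is type D_7, i.e. so(14).

D_7 (so(14))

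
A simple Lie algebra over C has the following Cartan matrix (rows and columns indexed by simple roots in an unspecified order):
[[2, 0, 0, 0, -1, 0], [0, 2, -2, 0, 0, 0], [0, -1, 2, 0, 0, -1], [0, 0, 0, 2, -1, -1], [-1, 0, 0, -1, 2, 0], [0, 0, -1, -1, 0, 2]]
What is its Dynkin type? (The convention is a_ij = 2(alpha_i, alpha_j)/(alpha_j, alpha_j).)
C_6 (sp(12))

The matrix has rank 6 with 2's on the diagonal. Reading the off-diagonal entries as Dynkin edges (a single edge where a_ij = a_ji = -1; a double or triple edge where a_ij * a_ji = 2 or 3), the diagram is a chain of 6 nodes with a double edge at one end; the terminal node there is the unique long simple root (C_6). One simple-root ordering that puts it in standard form is (alpha_1, alpha_5, alpha_4, alpha_6, alpha_3, alpha_2). So the algebra is type C_6, i.e. sp(12).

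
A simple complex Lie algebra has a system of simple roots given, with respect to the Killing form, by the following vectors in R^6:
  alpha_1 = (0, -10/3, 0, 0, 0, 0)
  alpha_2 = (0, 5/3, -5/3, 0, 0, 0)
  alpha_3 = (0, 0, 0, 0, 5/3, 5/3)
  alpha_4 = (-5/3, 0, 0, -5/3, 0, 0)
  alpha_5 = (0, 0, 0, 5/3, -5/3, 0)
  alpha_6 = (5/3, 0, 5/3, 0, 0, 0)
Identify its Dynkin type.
C_6

Compute the Cartan integers a_ij = 2(alpha_i, alpha_j)/(alpha_j, alpha_j); the resulting 6x6 Cartan matrix is
[[2, -2, 0, 0, 0, 0], [-1, 2, 0, 0, 0, -1], [0, 0, 2, 0, -1, 0], [0, 0, 0, 2, -1, -1], [0, 0, -1, -1, 2, 0], [0, -1, 0, -1, 0, 2]].
The roots have two lengths (squared-length ratio 2:1); the short ones are alpha_{2,3,4,5,6}. The associated Dynkin diagram is a chain of 6 nodes with a double edge at one end; the terminal node there is the unique long simple root (C_6), so the type is C_6 (the algebra sp(12)).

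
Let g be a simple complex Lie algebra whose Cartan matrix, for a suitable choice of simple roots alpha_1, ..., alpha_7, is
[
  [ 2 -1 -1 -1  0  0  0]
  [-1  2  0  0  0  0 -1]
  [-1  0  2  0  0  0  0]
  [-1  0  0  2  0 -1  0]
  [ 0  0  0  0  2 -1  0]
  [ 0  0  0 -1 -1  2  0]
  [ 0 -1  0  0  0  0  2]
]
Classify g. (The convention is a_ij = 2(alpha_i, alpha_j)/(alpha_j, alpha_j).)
The matrix has rank 7 with 2's on the diagonal. Reading the off-diagonal entries as Dynkin edges (a single edge where a_ij = a_ji = -1; a double or triple edge where a_ij * a_ji = 2 or 3), the diagram is a chain of 6 nodes with one extra node attached to the third node from one end (E_7). One simple-root ordering that puts it in standard form is (alpha_7, alpha_3, alpha_2, alpha_1, alpha_4, alpha_6, alpha_5). So the algebra is type E_7.

E7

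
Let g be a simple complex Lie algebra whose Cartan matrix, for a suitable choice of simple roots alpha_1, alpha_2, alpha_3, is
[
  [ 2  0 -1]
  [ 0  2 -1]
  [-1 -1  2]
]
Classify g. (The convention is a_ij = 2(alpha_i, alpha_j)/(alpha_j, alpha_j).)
A3

The matrix has rank 3 with 2's on the diagonal. Reading the off-diagonal entries as Dynkin edges (a single edge where a_ij = a_ji = -1; a double or triple edge where a_ij * a_ji = 2 or 3), the diagram is a chain of 3 nodes with single edges (A_3). One simple-root ordering that puts it in standard form is (alpha_1, alpha_3, alpha_2). So the algebra is type A_3, i.e. sl(4).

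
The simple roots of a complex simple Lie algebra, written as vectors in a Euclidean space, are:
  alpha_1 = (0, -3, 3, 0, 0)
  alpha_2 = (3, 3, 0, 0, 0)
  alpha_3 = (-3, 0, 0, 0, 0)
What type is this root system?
type B_3

Compute the Cartan integers a_ij = 2(alpha_i, alpha_j)/(alpha_j, alpha_j); the resulting 3x3 Cartan matrix is
[[2, -1, 0], [-1, 2, -2], [0, -1, 2]].
The roots have two lengths (squared-length ratio 2:1); the short ones are alpha_{3}. The associated Dynkin diagram is a chain of 3 nodes with a double edge at one end; the terminal node there is the unique short simple root (B_3), so the type is B_3 (the algebra so(7)).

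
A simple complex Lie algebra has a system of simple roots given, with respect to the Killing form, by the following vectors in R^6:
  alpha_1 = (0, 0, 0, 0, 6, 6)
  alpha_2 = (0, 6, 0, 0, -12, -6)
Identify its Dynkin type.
Compute the Cartan integers a_ij = 2(alpha_i, alpha_j)/(alpha_j, alpha_j); the resulting 2x2 Cartan matrix is
[[2, -1], [-3, 2]].
The roots have two lengths (squared-length ratio 3:1); the short ones are alpha_{1}. The associated Dynkin diagram is two nodes joined by a triple edge (G_2), so the type is G_2.

G2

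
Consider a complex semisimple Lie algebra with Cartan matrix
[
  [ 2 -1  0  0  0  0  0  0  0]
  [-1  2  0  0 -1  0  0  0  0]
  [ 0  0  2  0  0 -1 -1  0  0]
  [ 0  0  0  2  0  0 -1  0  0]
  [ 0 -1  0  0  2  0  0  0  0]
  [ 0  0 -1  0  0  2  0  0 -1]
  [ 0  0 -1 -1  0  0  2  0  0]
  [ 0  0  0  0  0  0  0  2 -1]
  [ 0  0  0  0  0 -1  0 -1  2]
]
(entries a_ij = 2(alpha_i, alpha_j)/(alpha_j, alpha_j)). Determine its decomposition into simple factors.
The diagram associated to this matrix has two connected components: the simple roots {alpha_1, alpha_2, alpha_5} form a chain of 3 nodes with single edges (A_3), and {alpha_3, alpha_4, alpha_6, alpha_7, alpha_8, alpha_9} form a chain of 6 nodes with single edges (A_6). A semisimple Lie algebra decomposes uniquely as the direct sum of simple ideals, one per connected component of its Dynkin diagram, so g ≅ A_3 ⊕ A_6 (dimension 15 + 48 = 63).

A_3 + A_6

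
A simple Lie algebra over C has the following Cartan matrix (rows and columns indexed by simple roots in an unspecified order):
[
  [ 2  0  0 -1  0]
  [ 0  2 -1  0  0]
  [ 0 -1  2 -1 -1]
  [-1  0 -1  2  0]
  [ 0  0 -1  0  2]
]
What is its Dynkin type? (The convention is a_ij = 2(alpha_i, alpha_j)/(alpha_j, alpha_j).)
D5

The matrix has rank 5 with 2's on the diagonal. Reading the off-diagonal entries as Dynkin edges (a single edge where a_ij = a_ji = -1; a double or triple edge where a_ij * a_ji = 2 or 3), the diagram is a chain of 3 nodes with a fork of two nodes at one end (D_5). One simple-root ordering that puts it in standard form is (alpha_1, alpha_4, alpha_3, alpha_2, alpha_5). So the algebra is type D_5, i.e. so(10).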